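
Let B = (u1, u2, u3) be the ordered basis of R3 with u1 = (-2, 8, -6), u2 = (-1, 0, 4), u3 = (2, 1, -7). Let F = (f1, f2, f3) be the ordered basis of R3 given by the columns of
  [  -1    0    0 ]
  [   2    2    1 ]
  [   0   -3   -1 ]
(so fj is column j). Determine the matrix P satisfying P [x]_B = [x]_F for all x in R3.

[[2, 1, -2], [2, -2, 2], [0, 2, 1]]

Column j of P is [uj]_F, since P maps B-coordinates to F-coordinates.
Expressing u1 in F: u1 = 2f1 + 2f2 + 0·f3, so column 1 of P is (2, 2, 0).
Doing the same for each uj gives P = [[2, 1, -2], [2, -2, 2], [0, 2, 1]].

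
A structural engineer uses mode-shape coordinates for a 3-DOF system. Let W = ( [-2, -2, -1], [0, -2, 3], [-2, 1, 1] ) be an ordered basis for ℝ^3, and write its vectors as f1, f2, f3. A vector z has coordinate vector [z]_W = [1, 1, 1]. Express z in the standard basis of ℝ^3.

[-4, -3, 3]

The coordinates say z = f1 + f2 + f3; adding the scaled basis vectors gives [-4, -3, 3].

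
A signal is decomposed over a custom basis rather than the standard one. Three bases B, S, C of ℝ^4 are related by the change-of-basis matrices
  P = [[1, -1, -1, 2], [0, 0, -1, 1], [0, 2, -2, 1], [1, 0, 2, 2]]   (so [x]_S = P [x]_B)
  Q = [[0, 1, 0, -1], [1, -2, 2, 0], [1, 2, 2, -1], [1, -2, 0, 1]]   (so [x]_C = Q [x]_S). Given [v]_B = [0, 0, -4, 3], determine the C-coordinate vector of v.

[9, 18, 48, -6]

Composing the changes, [v]_C = Q P [v]_B.
Q P = [[-1, 0, -3, -1], [1, 3, -3, 2], [0, 3, -9, 4], [2, -1, 3, 2]]; applying this to [0, 0, -4, 3] gives [9, 18, 48, -6].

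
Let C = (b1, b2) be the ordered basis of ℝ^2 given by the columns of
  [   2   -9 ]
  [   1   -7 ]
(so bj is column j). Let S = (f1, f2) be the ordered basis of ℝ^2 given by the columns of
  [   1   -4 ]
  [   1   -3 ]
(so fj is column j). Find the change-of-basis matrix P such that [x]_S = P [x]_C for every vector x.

[[-2, -1], [-1, 2]]

Let M have columns bj and N have columns fj. Then for every x, N [x]_S = x = M [x]_C, so P = N^(-1) M.
Since det N = 1, N^(-1) has integer entries; multiplying gives P = [[-2, -1], [-1, 2]].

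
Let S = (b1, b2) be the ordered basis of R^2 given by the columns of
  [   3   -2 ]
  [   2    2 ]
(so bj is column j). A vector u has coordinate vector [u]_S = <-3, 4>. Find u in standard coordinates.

By definition u = -3b1 + 4b2.
Summing componentwise gives <-17, 2>.

<-17, 2>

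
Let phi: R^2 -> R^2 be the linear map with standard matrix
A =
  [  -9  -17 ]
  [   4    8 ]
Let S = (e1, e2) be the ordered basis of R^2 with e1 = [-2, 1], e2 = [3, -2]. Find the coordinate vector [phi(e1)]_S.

Compute phi(e1) = A e1 = [1, 0] in standard coordinates.
Then write this in S-coordinates: solve for y in y_1 e1 + y_2 e2 = [1, 0].
This gives y = [-2, -1], which is column 1 of [phi]_S.

[-2, -1]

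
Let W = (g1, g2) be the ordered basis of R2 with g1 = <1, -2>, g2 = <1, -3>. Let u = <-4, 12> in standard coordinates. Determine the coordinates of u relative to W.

<0, -4>

[u]_W is the unique c with M c = u, where M has columns g1, g2.
System: c_1 + c_2 = -4, -2c_1 - 3c_2 = 12; solving gives c_1 = 0, c_2 = -4.
Check: 0·g1 - 4g2 = <-4, 12>.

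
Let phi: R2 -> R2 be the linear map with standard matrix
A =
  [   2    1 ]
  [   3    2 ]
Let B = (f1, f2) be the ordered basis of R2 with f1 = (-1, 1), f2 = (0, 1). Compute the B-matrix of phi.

[[1, -1], [-2, 3]]

Let P have columns f1, f2. Then [phi]_B = P^(-1) A P.
Here det P = -1, so P^(-1) is integer; computing A P first and then P^(-1)(A P) gives [[1, -1], [-2, 3]].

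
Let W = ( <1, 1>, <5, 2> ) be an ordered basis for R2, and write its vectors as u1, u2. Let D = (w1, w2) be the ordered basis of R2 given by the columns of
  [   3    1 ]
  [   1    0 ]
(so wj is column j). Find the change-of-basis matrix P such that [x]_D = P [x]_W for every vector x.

Column j of P is [uj]_D, since P maps W-coordinates to D-coordinates.
Expressing u1 in D: u1 = w1 - 2w2, so column 1 of P is <1, -2>.
Doing the same for each uj gives P = [[1, 2], [-2, -1]].

[[1, 2], [-2, -1]]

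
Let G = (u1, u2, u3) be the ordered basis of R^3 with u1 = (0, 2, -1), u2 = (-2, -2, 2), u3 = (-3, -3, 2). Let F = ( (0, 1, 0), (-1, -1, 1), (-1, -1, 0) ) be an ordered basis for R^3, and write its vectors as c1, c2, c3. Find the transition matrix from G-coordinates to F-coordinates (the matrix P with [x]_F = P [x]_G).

[[2, 0, 0], [-1, 2, 2], [1, 0, 1]]

Let M have columns uj and N have columns cj. Then for every x, N [x]_F = x = M [x]_G, so P = N^(-1) M.
Since det N = -1, N^(-1) has integer entries; multiplying gives P = [[2, 0, 0], [-1, 2, 2], [1, 0, 1]].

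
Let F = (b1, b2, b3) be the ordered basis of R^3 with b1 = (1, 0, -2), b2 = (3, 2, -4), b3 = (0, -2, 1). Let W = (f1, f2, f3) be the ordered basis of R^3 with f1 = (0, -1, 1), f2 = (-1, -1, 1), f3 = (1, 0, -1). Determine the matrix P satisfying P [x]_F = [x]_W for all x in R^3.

Take x = bj: its F-coordinates are the j-th standard unit vector, so P e_j — column j of P — equals [bj]_W.
b1 = -f1 + f2 + 2f3, giving column 1 = (-1, 1, 2); repeating for each j gives P = [[-1, -1, 1], [1, -1, 1], [2, 2, 1]].

[[-1, -1, 1], [1, -1, 1], [2, 2, 1]]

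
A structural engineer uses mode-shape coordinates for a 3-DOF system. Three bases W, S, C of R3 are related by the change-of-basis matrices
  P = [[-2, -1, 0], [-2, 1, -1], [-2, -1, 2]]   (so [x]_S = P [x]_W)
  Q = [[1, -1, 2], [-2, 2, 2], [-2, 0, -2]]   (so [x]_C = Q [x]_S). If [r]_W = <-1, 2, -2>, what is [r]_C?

<-14, 4, 8>

Apply P to get S-coordinates <0, 6, -4>, then Q to get C-coordinates.
The result is [r]_C = <-14, 4, 8>.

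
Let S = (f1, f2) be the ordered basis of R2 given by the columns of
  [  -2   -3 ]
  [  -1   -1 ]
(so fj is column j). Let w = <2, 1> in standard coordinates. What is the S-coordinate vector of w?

<-1, 0>

Write w = c_1 f1 + c_2 f2 and solve for the c_i.
System: -2c_1 - 3c_2 = 2, -c_1 - c_2 = 1; solving gives c_1 = -1, c_2 = 0.
Check: -f1 + 0·f2 = <2, 1>.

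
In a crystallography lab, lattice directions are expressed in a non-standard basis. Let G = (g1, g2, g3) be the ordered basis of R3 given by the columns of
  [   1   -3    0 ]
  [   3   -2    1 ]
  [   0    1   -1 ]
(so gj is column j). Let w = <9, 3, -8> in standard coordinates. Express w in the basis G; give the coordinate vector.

<-3, -4, 4>

[w]_G is the unique c with M c = w, where M has columns g1, ..., g3.
Gaussian elimination on [M | w] yields c = (-3, -4, 4).
Check: -3g1 - 4g2 + 4g3 = <9, 3, -8>.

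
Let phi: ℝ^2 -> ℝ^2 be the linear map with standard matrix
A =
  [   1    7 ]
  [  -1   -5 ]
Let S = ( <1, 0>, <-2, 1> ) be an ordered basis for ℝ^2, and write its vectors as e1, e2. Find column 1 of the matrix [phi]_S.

Compute phi(e1) = A e1 = <1, -1> in standard coordinates.
Then write this in S-coordinates: solve for y in y_1 e1 + y_2 e2 = <1, -1>.
This gives y = <-1, -1>, which is column 1 of [phi]_S.

<-1, -1>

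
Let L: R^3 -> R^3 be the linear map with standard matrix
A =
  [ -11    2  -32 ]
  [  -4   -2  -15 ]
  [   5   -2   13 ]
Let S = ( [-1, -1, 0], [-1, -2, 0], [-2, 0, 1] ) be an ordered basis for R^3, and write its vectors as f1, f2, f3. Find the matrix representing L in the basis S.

The j-th column of [L]_S is [L(fj)]_S.
L(f1) = A f1 = [9, 6, -3] = 0·f1 - 3f2 - 3f3, so column 1 is [0, -3, -3].
Repeating for f2, f3 and assembling the columns gives [[0, -2, 1], [-3, -3, 3], [-3, -1, 3]].

[[0, -2, 1], [-3, -3, 3], [-3, -1, 3]]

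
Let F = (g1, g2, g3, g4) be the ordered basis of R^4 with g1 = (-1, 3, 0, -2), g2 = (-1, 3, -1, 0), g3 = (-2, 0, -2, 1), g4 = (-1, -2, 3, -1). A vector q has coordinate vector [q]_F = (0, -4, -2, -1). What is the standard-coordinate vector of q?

The coordinates say q = 0·g1 - 4g2 - 2g3 - g4; adding the scaled basis vectors gives (9, -10, 5, -1).

(9, -10, 5, -1)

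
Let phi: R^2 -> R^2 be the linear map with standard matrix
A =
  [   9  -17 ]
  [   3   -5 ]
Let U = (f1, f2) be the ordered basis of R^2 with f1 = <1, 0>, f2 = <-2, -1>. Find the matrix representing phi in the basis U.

[[3, 1], [-3, 1]]

With P the matrix whose columns are f1, f2, [phi]_U = P^(-1) A P.
Column by column: phi(f1) = A f1 = <9, 3>; its U-coordinates <3, -3> give column 1.
Continuing for each basis vector yields [phi]_U = [[3, 1], [-3, 1]].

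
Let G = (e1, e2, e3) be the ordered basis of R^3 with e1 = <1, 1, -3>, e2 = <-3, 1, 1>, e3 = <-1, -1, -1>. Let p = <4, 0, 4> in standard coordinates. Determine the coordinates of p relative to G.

<-1, -1, -2>

Write p = c_1 e1 + ... + c_3 e3 and solve for the c_i.
Solving this 3x3 system gives c = (-1, -1, -2).
Check: -e1 - e2 - 2e3 = <4, 0, 4>.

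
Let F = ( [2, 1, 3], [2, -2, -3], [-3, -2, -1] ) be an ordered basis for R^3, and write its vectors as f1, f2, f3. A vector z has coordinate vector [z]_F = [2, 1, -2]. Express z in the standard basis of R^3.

By definition z = 2f1 + f2 - 2f3.
Summing componentwise gives [12, 4, 5].

[12, 4, 5]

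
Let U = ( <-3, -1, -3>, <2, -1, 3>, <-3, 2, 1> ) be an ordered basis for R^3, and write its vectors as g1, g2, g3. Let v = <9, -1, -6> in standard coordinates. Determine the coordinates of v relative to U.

<-2, -3, -3>

[v]_U is the unique c with M c = v, where M has columns g1, ..., g3.
Solving this 3x3 system gives c = (-2, -3, -3).
Check: -2g1 - 3g2 - 3g3 = <9, -1, -6>.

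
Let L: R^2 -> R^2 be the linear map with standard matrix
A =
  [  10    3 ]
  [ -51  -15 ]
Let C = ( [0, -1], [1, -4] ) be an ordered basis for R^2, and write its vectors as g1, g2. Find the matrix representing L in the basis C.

[[-3, -1], [-3, -2]]

Let P have columns g1, g2. Then [L]_C = P^(-1) A P.
Here det P = 1, so P^(-1) is integer; computing A P first and then P^(-1)(A P) gives [[-3, -1], [-3, -2]].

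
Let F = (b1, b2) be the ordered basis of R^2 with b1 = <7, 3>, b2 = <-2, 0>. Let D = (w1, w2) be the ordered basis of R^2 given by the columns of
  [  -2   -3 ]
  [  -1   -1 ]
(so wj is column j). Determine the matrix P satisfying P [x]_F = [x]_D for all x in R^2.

Take x = bj: its F-coordinates are the j-th standard unit vector, so P e_j — column j of P — equals [bj]_D.
b1 = -2w1 - w2, giving column 1 = <-2, -1>; repeating for each j gives P = [[-2, -2], [-1, 2]].

[[-2, -2], [-1, 2]]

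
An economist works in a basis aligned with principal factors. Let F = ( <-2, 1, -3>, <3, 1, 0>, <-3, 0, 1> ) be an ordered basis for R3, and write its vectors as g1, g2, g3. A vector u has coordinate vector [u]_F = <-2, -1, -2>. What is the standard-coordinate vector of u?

<7, -3, 4>

The coordinates say u = -2g1 - g2 - 2g3; adding the scaled basis vectors gives <7, -3, 4>.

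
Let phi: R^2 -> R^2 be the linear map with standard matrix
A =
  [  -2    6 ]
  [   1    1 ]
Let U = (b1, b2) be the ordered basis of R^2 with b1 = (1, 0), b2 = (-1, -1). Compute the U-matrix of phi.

[[-3, -2], [-1, 2]]

The j-th column of [phi]_U is [phi(bj)]_U.
phi(b1) = A b1 = (-2, 1) = -3b1 - b2, so column 1 is (-3, -1).
Repeating for b2 and assembling the columns gives [[-3, -2], [-1, 2]].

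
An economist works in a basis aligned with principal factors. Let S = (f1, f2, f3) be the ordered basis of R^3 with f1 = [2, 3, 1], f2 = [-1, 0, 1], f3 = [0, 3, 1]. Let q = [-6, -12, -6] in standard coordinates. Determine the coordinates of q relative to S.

[-4, -2, 0]

Write q = c_1 f1 + ... + c_3 f3 and solve for the c_i.
Row-reducing the augmented matrix [M | q] gives c = (-4, -2, 0).
Check: -4f1 - 2f2 + 0·f3 = [-6, -12, -6].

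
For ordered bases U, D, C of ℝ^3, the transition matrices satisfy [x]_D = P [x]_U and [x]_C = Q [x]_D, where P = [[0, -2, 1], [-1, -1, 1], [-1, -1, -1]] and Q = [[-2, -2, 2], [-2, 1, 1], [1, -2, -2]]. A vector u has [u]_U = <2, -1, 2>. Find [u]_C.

Apply P to get D-coordinates <4, 1, -3>, then Q to get C-coordinates.
The result is [u]_C = <-16, -10, 8>.

<-16, -10, 8>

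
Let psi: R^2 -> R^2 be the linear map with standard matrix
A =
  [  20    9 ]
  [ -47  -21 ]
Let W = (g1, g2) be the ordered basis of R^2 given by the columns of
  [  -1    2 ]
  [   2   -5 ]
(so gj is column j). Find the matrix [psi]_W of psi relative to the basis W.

[[0, 3], [-1, -1]]

The j-th column of [psi]_W is [psi(gj)]_W.
psi(g1) = A g1 = <-2, 5> = 0·g1 - g2, so column 1 is <0, -1>.
Repeating for g2 and assembling the columns gives [[0, 3], [-1, -1]].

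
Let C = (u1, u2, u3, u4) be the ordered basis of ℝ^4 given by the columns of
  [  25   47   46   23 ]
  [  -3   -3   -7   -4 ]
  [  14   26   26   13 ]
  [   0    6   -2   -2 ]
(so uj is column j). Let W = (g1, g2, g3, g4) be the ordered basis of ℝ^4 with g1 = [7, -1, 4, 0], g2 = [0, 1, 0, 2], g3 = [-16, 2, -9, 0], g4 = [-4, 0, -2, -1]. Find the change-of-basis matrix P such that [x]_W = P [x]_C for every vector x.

Column j of P is [uj]_W, since P maps C-coordinates to W-coordinates.
Expressing u1 in W: u1 = -g1 + 0·g2 - 2g3 + 0·g4, so column 1 of P is [-1, 0, -2, 0].
Doing the same for each uj gives P = [[-1, 1, 2, 1], [0, 2, -1, -1], [-2, -2, -2, -1], [0, -2, 0, 0]].

[[-1, 1, 2, 1], [0, 2, -1, -1], [-2, -2, -2, -1], [0, -2, 0, 0]]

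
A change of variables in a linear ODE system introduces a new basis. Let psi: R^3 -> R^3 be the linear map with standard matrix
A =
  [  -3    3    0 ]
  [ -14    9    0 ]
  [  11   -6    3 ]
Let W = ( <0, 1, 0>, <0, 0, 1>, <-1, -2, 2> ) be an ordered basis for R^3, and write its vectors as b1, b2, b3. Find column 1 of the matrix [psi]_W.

<3, 0, -3>

Column 1 of [psi]_W is the W-coordinate vector of psi(b1).
In standard coordinates psi(b1) = A b1 = <3, 9, -6>.
Converting to W: <3, 9, -6> = 3b1 + 0·b2 - 3b3, so the coordinate vector is <3, 0, -3>.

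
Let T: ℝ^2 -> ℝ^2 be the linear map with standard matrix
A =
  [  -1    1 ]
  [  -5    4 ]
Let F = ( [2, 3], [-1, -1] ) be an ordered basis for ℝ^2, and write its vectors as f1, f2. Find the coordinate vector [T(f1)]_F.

Compute T(f1) = A f1 = [1, 2] in standard coordinates.
Then write this in F-coordinates: solve for y in y_1 f1 + y_2 f2 = [1, 2].
This gives y = [1, 1], which is column 1 of [T]_F.

[1, 1]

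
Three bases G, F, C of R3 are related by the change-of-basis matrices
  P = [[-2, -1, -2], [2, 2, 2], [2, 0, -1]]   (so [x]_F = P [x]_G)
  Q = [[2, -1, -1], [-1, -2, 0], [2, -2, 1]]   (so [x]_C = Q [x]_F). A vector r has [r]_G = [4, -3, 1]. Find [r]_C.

Apply P to get F-coordinates [-7, 4, 7], then Q to get C-coordinates.
The result is [r]_C = [-25, -1, -15].

[-25, -1, -15]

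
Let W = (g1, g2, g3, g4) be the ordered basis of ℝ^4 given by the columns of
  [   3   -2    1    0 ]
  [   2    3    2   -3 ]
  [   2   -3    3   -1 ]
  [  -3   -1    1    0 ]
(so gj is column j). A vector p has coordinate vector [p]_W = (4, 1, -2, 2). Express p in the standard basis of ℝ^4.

(8, 1, -3, -15)

By definition p = 4g1 + g2 - 2g3 + 2g4.
Summing componentwise gives (8, 1, -3, -15).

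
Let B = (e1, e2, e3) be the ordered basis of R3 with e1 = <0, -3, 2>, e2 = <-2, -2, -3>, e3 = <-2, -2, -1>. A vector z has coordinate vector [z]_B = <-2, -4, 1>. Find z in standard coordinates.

The coordinates say z = -2e1 - 4e2 + e3; adding the scaled basis vectors gives <6, 12, 7>.

<6, 12, 7>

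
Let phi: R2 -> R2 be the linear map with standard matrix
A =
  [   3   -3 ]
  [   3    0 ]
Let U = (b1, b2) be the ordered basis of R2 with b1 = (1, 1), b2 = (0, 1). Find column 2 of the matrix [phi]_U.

Compute phi(b2) = A b2 = (-3, 0) in standard coordinates.
Then write this in U-coordinates: solve for y in y_1 b1 + y_2 b2 = (-3, 0).
This gives y = (-3, 3), which is column 2 of [phi]_U.

(-3, 3)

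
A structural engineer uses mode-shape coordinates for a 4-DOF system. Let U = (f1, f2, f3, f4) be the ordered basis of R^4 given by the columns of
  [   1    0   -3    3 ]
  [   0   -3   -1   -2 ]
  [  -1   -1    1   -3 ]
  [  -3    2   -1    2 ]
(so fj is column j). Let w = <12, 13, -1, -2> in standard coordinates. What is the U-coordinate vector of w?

Write w = c_1 f1 + ... + c_4 f4 and solve for the c_i.
Gaussian elimination on [M | w] yields c = (0, -3, -4, 0).
Check: 0·f1 - 3f2 - 4f3 + 0·f4 = <12, 13, -1, -2>.

<0, -3, -4, 0>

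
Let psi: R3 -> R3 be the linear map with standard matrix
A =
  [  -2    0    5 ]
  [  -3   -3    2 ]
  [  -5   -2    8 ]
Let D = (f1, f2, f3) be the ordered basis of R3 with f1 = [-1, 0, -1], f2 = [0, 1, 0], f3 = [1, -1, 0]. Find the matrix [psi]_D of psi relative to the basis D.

[[3, 2, 3], [1, -1, 1], [0, 2, 1]]

With P the matrix whose columns are f1, ..., f3, [psi]_D = P^(-1) A P.
Column by column: psi(f1) = A f1 = [-3, 1, -3]; its D-coordinates [3, 1, 0] give column 1.
Continuing for each basis vector yields [psi]_D = [[3, 2, 3], [1, -1, 1], [0, 2, 1]].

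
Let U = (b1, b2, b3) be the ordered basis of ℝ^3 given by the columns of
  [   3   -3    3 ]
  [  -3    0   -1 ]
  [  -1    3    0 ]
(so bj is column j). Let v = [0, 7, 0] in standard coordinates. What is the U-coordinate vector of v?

We seek scalars with c_1 b1 + ... + c_3 b3 = v; equivalently solve M c = v where the columns of M are b1, ..., b3.
Row-reducing the augmented matrix [M | v] gives c = (-3, -1, 2).
Check: -3b1 - b2 + 2b3 = [0, 7, 0].

[-3, -1, 2]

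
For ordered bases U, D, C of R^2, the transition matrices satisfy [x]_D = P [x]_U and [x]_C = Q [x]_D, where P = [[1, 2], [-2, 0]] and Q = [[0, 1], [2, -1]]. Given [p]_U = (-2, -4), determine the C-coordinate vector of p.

(4, -24)

Apply P to get D-coordinates (-10, 4), then Q to get C-coordinates.
The result is [p]_C = (4, -24).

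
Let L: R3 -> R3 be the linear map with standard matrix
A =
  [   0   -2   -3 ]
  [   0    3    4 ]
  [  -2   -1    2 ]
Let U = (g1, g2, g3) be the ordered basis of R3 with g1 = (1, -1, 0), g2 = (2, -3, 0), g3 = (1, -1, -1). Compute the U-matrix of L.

[[-1, -1, -2], [1, 3, 2], [1, 1, 3]]

With P the matrix whose columns are g1, ..., g3, [L]_U = P^(-1) A P.
Column by column: L(g1) = A g1 = (2, -3, -1); its U-coordinates (-1, 1, 1) give column 1.
Continuing for each basis vector yields [L]_U = [[-1, -1, -2], [1, 3, 2], [1, 1, 3]].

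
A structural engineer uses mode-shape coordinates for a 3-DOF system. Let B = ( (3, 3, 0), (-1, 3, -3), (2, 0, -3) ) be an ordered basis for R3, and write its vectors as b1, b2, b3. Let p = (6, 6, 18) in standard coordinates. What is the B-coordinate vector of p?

(4, -2, -4)

Write p = c_1 b1 + ... + c_3 b3 and solve for the c_i.
Solving this 3x3 system gives c = (4, -2, -4).
Check: 4b1 - 2b2 - 4b3 = (6, 6, 18).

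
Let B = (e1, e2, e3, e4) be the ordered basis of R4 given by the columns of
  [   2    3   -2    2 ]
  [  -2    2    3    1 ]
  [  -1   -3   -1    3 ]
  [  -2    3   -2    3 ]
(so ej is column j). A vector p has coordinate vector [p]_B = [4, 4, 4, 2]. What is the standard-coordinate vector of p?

The coordinates say p = 4e1 + 4e2 + 4e3 + 2e4; adding the scaled basis vectors gives [16, 14, -14, 2].

[16, 14, -14, 2]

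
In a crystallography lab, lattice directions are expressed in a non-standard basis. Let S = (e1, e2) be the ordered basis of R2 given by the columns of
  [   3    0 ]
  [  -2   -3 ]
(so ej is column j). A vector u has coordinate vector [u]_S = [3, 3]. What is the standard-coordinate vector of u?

By definition u = 3e1 + 3e2.
Summing componentwise gives [9, -15].

[9, -15]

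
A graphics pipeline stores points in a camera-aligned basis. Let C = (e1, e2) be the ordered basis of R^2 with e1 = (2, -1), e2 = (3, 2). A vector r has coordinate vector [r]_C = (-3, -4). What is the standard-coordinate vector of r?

(-18, -5)

The coordinates say r = -3e1 - 4e2; adding the scaled basis vectors gives (-18, -5).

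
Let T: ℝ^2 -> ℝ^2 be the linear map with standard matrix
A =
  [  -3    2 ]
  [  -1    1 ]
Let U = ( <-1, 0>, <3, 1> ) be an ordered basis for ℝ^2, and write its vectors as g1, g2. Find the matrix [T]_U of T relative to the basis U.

[[0, 1], [1, -2]]

Let P have columns g1, g2. Then [T]_U = P^(-1) A P.
Here det P = -1, so P^(-1) is integer; computing A P first and then P^(-1)(A P) gives [[0, 1], [1, -2]].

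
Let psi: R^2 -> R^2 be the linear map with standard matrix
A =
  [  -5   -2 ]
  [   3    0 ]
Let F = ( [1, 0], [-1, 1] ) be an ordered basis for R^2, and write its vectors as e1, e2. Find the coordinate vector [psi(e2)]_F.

[0, -3]

Column 2 of [psi]_F is the F-coordinate vector of psi(e2).
In standard coordinates psi(e2) = A e2 = [3, -3].
Converting to F: [3, -3] = 0·e1 - 3e2, so the coordinate vector is [0, -3].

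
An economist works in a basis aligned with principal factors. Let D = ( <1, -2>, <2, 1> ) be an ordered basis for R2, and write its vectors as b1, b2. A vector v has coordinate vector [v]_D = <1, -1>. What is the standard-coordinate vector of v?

By definition v = b1 - b2.
Summing componentwise gives <-1, -3>.

<-1, -3>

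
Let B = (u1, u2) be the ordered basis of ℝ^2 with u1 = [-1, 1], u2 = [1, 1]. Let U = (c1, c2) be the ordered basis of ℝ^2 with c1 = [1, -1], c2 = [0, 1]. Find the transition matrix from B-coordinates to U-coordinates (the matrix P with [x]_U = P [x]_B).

Take x = uj: its B-coordinates are the j-th standard unit vector, so P e_j — column j of P — equals [uj]_U.
u1 = -c1 + 0·c2, giving column 1 = [-1, 0]; repeating for each j gives P = [[-1, 1], [0, 2]].

[[-1, 1], [0, 2]]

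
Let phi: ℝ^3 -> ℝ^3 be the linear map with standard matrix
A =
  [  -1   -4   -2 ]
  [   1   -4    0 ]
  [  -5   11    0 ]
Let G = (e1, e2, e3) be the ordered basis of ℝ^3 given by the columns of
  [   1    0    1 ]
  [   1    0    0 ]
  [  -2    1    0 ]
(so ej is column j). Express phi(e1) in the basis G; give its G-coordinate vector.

(-3, 0, 2)

Compute phi(e1) = A e1 = (-1, -3, 6) in standard coordinates.
Then write this in G-coordinates: solve for y in y_1 e1 + ... + y_3 e3 = (-1, -3, 6).
This gives y = (-3, 0, 2), which is column 1 of [phi]_G.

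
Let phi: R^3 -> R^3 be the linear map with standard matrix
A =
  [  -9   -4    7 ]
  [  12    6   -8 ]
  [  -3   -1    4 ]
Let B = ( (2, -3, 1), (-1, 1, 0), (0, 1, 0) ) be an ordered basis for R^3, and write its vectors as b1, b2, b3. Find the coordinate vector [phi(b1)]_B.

(1, 1, 0)

Compute phi(b1) = A b1 = (1, -2, 1) in standard coordinates.
Then write this in B-coordinates: solve for y in y_1 b1 + ... + y_3 b3 = (1, -2, 1).
This gives y = (1, 1, 0), which is column 1 of [phi]_B.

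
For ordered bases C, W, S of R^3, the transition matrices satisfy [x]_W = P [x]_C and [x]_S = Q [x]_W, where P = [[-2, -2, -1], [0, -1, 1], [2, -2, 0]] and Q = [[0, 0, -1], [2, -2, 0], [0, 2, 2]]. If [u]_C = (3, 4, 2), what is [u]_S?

Composing the changes, [u]_S = Q P [u]_C.
Q P = [[-2, 2, 0], [-4, -2, -4], [4, -6, 2]]; applying this to (3, 4, 2) gives (2, -28, -8).

(2, -28, -8)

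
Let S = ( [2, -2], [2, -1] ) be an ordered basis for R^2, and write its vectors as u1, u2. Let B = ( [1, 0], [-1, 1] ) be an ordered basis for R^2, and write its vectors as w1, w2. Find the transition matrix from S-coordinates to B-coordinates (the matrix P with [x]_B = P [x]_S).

[[0, 1], [-2, -1]]

Let M have columns uj and N have columns wj. Then for every x, N [x]_B = x = M [x]_S, so P = N^(-1) M.
Since det N = 1, N^(-1) has integer entries; multiplying gives P = [[0, 1], [-2, -1]].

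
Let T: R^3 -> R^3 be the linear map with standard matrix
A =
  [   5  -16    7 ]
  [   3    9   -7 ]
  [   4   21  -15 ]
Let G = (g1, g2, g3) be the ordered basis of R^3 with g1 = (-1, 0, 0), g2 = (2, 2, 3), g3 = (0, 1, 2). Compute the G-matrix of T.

With P the matrix whose columns are g1, ..., g3, [T]_G = P^(-1) A P.
Column by column: T(g1) = A g1 = (-5, -3, -4); its G-coordinates (1, -2, 1) give column 1.
Continuing for each basis vector yields [T]_G = [[1, 3, 0], [-2, 1, -1], [1, 1, -3]].

[[1, 3, 0], [-2, 1, -1], [1, 1, -3]]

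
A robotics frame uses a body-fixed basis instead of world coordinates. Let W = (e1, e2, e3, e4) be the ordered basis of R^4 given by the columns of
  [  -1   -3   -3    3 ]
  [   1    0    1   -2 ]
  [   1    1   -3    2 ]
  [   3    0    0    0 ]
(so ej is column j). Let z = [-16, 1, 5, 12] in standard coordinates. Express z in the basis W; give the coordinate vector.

We seek scalars with c_1 e1 + ... + c_4 e4 = z; equivalently solve M c = z where the columns of M are e1, ..., e4.
Row-reducing the augmented matrix [M | z] gives c = (4, 4, 3, 3).
Check: 4e1 + 4e2 + 3e3 + 3e4 = [-16, 1, 5, 12].

[4, 4, 3, 3]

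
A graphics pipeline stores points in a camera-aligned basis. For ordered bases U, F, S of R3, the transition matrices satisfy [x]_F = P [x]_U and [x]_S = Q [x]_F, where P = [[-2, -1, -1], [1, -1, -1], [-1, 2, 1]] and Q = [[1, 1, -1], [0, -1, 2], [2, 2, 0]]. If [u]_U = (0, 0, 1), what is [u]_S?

Composing the changes, [u]_S = Q P [u]_U.
Q P = [[0, -4, -3], [-3, 5, 3], [-2, -4, -4]]; applying this to (0, 0, 1) gives (-3, 3, -4).

(-3, 3, -4)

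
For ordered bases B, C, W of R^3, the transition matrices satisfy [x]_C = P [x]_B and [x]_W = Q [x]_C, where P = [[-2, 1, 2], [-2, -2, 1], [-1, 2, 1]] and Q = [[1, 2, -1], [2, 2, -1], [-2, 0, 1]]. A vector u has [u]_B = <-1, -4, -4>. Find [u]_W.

Composing the changes, [u]_W = Q P [u]_B.
Q P = [[-5, -5, 3], [-7, -4, 5], [3, 0, -3]]; applying this to <-1, -4, -4> gives <13, 3, 9>.

<13, 3, 9>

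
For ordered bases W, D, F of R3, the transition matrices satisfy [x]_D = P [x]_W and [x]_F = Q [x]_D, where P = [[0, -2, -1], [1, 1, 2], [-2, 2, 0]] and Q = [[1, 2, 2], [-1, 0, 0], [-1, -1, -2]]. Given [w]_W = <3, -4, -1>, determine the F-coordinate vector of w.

Composing the changes, [w]_F = Q P [w]_W.
Q P = [[-2, 4, 3], [0, 2, 1], [3, -3, -1]]; applying this to <3, -4, -1> gives <-25, -9, 22>.

<-25, -9, 22>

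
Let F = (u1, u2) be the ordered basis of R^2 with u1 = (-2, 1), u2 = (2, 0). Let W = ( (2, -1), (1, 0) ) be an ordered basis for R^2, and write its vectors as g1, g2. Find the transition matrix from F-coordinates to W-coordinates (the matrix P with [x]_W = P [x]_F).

[[-1, 0], [0, 2]]

Let M have columns uj and N have columns gj. Then for every x, N [x]_W = x = M [x]_F, so P = N^(-1) M.
Since det N = 1, N^(-1) has integer entries; multiplying gives P = [[-1, 0], [0, 2]].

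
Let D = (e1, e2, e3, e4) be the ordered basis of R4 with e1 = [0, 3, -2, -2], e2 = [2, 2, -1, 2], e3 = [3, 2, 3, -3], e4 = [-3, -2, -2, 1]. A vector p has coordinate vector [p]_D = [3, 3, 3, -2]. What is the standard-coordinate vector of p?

By definition p = 3e1 + 3e2 + 3e3 - 2e4.
Summing componentwise gives [21, 25, 4, -11].

[21, 25, 4, -11]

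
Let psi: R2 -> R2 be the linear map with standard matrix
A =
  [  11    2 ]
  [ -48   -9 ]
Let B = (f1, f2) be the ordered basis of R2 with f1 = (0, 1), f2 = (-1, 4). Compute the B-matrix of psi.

With P the matrix whose columns are f1, f2, [psi]_B = P^(-1) A P.
Column by column: psi(f1) = A f1 = (2, -9); its B-coordinates (-1, -2) give column 1.
Continuing for each basis vector yields [psi]_B = [[-1, 0], [-2, 3]].

[[-1, 0], [-2, 3]]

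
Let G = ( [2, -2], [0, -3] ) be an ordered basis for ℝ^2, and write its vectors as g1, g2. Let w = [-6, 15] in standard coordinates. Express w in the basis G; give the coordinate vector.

[-3, -3]

We seek scalars with c_1 g1 + c_2 g2 = w; equivalently solve M c = w where the columns of M are g1, g2.
System: 2c_1 + 0c_2 = -6, -2c_1 - 3c_2 = 15; solving gives c_1 = -3, c_2 = -3.
Check: -3g1 - 3g2 = [-6, 15].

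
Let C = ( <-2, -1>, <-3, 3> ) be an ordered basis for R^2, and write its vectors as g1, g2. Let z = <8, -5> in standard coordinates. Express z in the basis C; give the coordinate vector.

[z]_C is the unique c with M c = z, where M has columns g1, g2.
System: -2c_1 - 3c_2 = 8, -c_1 + 3c_2 = -5; solving gives c_1 = -1, c_2 = -2.
Check: -g1 - 2g2 = <8, -5>.

<-1, -2>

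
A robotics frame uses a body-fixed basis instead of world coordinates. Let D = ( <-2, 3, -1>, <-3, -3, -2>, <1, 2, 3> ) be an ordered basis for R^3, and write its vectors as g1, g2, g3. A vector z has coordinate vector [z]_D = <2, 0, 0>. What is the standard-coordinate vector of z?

The coordinates say z = 2g1 + 0·g2 + 0·g3; adding the scaled basis vectors gives <-4, 6, -2>.

<-4, 6, -2>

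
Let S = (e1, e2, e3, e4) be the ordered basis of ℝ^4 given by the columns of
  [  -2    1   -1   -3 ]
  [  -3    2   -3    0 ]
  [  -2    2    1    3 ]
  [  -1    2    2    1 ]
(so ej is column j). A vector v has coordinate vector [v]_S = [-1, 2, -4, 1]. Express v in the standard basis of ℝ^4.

[5, 19, 5, -2]

By definition v = -e1 + 2e2 - 4e3 + e4.
Summing componentwise gives [5, 19, 5, -2].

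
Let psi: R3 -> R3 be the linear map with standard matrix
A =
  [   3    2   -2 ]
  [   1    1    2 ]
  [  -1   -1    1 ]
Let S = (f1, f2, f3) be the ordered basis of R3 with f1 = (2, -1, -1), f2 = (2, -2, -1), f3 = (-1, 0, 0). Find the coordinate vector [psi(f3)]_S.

(-3, 2, 1)

Column 3 of [psi]_S is the S-coordinate vector of psi(f3).
In standard coordinates psi(f3) = A f3 = (-3, -1, 1).
Converting to S: (-3, -1, 1) = -3f1 + 2f2 + f3, so the coordinate vector is (-3, 2, 1).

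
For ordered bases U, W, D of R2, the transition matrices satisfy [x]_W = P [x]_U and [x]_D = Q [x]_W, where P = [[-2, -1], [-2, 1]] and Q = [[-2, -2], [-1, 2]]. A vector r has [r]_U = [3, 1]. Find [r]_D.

First [r]_W = P [r]_U = [-7, -5].
Then [r]_D = Q [r]_W = [24, -3].

[24, -3]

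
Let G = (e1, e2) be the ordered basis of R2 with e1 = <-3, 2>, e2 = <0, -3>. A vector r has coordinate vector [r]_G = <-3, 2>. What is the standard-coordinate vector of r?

<9, -12>

By definition r = -3e1 + 2e2.
Summing componentwise gives <9, -12>.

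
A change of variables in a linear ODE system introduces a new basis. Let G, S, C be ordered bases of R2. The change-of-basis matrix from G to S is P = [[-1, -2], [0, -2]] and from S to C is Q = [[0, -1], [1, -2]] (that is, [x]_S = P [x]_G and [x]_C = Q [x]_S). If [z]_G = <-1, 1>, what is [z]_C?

Apply P to get S-coordinates <-1, -2>, then Q to get C-coordinates.
The result is [z]_C = <2, 3>.

<2, 3>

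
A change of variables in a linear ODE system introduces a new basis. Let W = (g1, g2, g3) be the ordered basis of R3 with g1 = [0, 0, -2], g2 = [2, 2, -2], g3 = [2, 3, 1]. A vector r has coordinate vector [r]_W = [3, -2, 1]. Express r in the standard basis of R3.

[-2, -1, -1]

The coordinates say r = 3g1 - 2g2 + g3; adding the scaled basis vectors gives [-2, -1, -1].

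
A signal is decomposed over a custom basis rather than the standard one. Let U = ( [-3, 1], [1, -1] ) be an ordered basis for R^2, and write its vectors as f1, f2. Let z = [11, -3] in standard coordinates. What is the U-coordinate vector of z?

[z]_U is the unique c with M c = z, where M has columns f1, f2.
System: -3c_1 + c_2 = 11, c_1 - c_2 = -3; solving gives c_1 = -4, c_2 = -1.
Check: -4f1 - f2 = [11, -3].

[-4, -1]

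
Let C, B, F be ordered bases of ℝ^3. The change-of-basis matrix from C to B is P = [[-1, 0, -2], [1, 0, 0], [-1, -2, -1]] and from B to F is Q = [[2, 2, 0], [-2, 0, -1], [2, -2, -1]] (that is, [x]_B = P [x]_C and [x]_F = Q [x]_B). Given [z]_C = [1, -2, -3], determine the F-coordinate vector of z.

[12, -16, 2]

First [z]_B = P [z]_C = [5, 1, 6].
Then [z]_F = Q [z]_B = [12, -16, 2].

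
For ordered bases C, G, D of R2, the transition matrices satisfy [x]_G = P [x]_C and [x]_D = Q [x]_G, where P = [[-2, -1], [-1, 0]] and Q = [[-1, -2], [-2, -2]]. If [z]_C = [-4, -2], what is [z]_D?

Apply P to get G-coordinates [10, 4], then Q to get D-coordinates.
The result is [z]_D = [-18, -28].

[-18, -28]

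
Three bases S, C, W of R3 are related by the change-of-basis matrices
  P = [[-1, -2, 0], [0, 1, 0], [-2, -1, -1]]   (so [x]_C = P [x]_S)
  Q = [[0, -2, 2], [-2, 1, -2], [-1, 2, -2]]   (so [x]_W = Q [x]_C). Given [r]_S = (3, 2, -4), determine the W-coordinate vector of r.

(-12, 24, 19)

Apply P to get C-coordinates (-7, 2, -4), then Q to get W-coordinates.
The result is [r]_W = (-12, 24, 19).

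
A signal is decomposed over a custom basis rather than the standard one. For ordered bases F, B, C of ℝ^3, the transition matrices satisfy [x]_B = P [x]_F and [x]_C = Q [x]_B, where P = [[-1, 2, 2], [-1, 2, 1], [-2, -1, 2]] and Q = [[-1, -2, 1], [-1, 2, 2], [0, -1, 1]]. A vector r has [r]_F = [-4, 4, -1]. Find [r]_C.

[-30, 16, -9]

First [r]_B = P [r]_F = [10, 11, 2].
Then [r]_C = Q [r]_B = [-30, 16, -9].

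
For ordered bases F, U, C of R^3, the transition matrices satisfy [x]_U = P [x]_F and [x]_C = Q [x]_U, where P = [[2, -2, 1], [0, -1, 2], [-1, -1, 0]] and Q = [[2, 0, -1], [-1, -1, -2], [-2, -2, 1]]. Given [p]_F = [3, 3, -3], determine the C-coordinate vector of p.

Composing the changes, [p]_C = Q P [p]_F.
Q P = [[5, -3, 2], [0, 5, -3], [-5, 5, -6]]; applying this to [3, 3, -3] gives [0, 24, 18].

[0, 24, 18]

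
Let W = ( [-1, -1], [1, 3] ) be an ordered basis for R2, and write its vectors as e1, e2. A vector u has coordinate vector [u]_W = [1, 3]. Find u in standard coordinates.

By definition u = e1 + 3e2.
Summing componentwise gives [2, 8].

[2, 8]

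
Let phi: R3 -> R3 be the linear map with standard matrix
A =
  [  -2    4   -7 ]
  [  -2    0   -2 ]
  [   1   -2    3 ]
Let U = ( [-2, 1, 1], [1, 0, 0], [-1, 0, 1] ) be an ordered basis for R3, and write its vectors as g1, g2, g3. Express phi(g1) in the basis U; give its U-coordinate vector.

[2, 2, -3]

Compute phi(g1) = A g1 = [1, 2, -1] in standard coordinates.
Then write this in U-coordinates: solve for y in y_1 g1 + ... + y_3 g3 = [1, 2, -1].
This gives y = [2, 2, -3], which is column 1 of [phi]_U.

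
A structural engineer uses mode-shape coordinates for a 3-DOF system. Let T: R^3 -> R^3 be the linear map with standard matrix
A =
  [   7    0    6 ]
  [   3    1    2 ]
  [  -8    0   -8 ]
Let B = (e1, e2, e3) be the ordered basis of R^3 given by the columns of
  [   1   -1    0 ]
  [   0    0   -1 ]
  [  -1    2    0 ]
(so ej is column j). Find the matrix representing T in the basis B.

[[2, 2, 0], [1, -3, 0], [-1, -1, 1]]

The j-th column of [T]_B is [T(ej)]_B.
T(e1) = A e1 = <1, 1, 0> = 2e1 + e2 - e3, so column 1 is <2, 1, -1>.
Repeating for e2, e3 and assembling the columns gives [[2, 2, 0], [1, -3, 0], [-1, -1, 1]].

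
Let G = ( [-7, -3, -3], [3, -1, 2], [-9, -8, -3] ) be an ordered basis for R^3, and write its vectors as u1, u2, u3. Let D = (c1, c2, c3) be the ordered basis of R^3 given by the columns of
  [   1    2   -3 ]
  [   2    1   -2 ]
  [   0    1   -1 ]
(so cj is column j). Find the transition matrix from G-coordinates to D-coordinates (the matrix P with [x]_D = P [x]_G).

Take x = uj: its G-coordinates are the j-th standard unit vector, so P e_j — column j of P — equals [uj]_D.
u1 = c1 - c2 + 2c3, giving column 1 = [1, -1, 2]; repeating for each j gives P = [[1, -2, -2], [-1, 1, -2], [2, -1, 1]].

[[1, -2, -2], [-1, 1, -2], [2, -1, 1]]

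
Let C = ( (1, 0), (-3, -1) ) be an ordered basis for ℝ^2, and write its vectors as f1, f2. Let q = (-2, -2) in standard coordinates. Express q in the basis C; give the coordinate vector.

(4, 2)

Write q = c_1 f1 + c_2 f2 and solve for the c_i.
System: c_1 - 3c_2 = -2, 0c_1 - c_2 = -2; solving gives c_1 = 4, c_2 = 2.
Check: 4f1 + 2f2 = (-2, -2).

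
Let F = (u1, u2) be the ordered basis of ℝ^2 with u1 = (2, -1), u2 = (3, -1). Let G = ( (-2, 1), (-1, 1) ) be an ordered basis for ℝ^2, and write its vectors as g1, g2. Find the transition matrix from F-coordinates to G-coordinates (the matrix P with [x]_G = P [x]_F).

Column j of P is [uj]_G, since P maps F-coordinates to G-coordinates.
Expressing u1 in G: u1 = -g1 + 0·g2, so column 1 of P is (-1, 0).
Doing the same for each uj gives P = [[-1, -2], [0, 1]].

[[-1, -2], [0, 1]]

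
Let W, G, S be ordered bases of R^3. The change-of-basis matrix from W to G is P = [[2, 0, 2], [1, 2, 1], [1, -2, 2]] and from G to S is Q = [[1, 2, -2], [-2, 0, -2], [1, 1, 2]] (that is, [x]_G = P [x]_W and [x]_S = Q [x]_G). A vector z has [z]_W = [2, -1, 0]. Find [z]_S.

Apply P to get G-coordinates [4, 0, 4], then Q to get S-coordinates.
The result is [z]_S = [-4, -16, 12].

[-4, -16, 12]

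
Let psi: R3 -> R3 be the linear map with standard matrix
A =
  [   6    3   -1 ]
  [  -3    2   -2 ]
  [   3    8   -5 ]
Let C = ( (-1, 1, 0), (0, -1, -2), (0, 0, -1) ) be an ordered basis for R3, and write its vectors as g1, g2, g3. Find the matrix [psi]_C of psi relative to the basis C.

[[3, 1, -1], [-2, -1, -3], [-1, 0, 1]]

Let P have columns g1, ..., g3. Then [psi]_C = P^(-1) A P.
Here det P = -1, so P^(-1) is integer; computing A P first and then P^(-1)(A P) gives [[3, 1, -1], [-2, -1, -3], [-1, 0, 1]].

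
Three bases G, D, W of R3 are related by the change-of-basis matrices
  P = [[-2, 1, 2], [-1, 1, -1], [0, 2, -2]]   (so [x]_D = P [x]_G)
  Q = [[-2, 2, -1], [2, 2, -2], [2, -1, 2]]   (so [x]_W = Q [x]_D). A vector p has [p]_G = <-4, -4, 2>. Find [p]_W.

First [p]_D = P [p]_G = <8, -2, -12>.
Then [p]_W = Q [p]_D = <-8, 36, -6>.

<-8, 36, -6>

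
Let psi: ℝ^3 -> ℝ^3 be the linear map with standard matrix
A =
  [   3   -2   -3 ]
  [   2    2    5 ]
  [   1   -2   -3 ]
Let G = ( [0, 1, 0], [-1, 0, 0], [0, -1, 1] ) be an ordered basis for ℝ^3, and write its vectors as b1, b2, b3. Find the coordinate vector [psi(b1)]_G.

Column 1 of [psi]_G is the G-coordinate vector of psi(b1).
In standard coordinates psi(b1) = A b1 = [-2, 2, -2].
Converting to G: [-2, 2, -2] = 0·b1 + 2b2 - 2b3, so the coordinate vector is [0, 2, -2].

[0, 2, -2]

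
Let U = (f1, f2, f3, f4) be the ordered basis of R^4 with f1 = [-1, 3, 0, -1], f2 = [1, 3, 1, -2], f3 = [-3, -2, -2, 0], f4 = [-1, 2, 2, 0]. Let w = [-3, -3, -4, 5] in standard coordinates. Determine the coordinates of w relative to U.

[3, -4, -1, -1]

Write w = c_1 f1 + ... + c_4 f4 and solve for the c_i.
Row-reducing the augmented matrix [M | w] gives c = (3, -4, -1, -1).
Check: 3f1 - 4f2 - f3 - f4 = [-3, -3, -4, 5].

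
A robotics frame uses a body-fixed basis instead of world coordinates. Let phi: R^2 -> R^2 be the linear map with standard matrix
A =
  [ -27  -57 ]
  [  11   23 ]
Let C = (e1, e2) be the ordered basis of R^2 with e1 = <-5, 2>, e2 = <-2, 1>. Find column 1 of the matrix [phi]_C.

<-3, -3>

Compute phi(e1) = A e1 = <21, -9> in standard coordinates.
Then write this in C-coordinates: solve for y in y_1 e1 + y_2 e2 = <21, -9>.
This gives y = <-3, -3>, which is column 1 of [phi]_C.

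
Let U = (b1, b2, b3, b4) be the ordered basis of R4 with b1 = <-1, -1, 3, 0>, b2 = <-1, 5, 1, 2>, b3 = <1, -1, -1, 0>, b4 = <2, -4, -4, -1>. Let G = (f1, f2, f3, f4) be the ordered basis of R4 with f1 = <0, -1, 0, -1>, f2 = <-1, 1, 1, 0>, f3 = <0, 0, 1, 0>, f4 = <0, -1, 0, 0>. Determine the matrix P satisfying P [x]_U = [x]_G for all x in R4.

[[0, -2, 0, 1], [1, 1, -1, -2], [2, 0, 0, -2], [2, -2, 0, 1]]

Let M have columns bj and N have columns fj. Then for every x, N [x]_G = x = M [x]_U, so P = N^(-1) M.
Since det N = -1, N^(-1) has integer entries; multiplying gives P = [[0, -2, 0, 1], [1, 1, -1, -2], [2, 0, 0, -2], [2, -2, 0, 1]].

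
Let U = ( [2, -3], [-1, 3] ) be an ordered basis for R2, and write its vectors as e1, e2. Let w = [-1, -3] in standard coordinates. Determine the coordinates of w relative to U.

Write w = c_1 e1 + c_2 e2 and solve for the c_i.
System: 2c_1 - c_2 = -1, -3c_1 + 3c_2 = -3; solving gives c_1 = -2, c_2 = -3.
Check: -2e1 - 3e2 = [-1, -3].

[-2, -3]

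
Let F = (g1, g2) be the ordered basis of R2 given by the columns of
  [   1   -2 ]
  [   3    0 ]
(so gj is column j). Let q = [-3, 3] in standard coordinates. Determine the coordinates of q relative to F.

We seek scalars with c_1 g1 + c_2 g2 = q; equivalently solve M c = q where the columns of M are g1, g2.
System: c_1 - 2c_2 = -3, 3c_1 + 0c_2 = 3; solving gives c_1 = 1, c_2 = 2.
Check: g1 + 2g2 = [-3, 3].

[1, 2]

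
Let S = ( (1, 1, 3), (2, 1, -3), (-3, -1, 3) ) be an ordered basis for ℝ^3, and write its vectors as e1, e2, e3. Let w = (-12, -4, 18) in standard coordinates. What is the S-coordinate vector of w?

(1, -2, 3)

Write w = c_1 e1 + ... + c_3 e3 and solve for the c_i.
Solving this 3x3 system gives c = (1, -2, 3).
Check: e1 - 2e2 + 3e3 = (-12, -4, 18).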